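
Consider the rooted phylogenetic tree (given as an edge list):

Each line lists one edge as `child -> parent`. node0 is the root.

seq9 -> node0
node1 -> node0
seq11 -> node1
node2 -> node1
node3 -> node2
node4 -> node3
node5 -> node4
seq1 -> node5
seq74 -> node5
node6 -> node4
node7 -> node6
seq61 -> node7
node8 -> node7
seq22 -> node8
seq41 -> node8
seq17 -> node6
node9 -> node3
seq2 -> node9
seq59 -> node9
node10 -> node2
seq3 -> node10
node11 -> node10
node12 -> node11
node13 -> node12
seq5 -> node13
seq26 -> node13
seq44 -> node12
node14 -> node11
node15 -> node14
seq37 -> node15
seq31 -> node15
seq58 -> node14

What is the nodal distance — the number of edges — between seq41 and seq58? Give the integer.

The MRCA of seq41 and seq58 is the node subtending ((((seq1,seq74),((seq61,(seq22,seq41)),seq17)),(seq2,seq59)),(seq3,(((seq5,seq26),seq44),((seq37,seq31),seq58)))).
From seq41 up to that node: 6 branches. From seq58 up to the same node: 4 branches. Total: 6 + 4 = 10.

10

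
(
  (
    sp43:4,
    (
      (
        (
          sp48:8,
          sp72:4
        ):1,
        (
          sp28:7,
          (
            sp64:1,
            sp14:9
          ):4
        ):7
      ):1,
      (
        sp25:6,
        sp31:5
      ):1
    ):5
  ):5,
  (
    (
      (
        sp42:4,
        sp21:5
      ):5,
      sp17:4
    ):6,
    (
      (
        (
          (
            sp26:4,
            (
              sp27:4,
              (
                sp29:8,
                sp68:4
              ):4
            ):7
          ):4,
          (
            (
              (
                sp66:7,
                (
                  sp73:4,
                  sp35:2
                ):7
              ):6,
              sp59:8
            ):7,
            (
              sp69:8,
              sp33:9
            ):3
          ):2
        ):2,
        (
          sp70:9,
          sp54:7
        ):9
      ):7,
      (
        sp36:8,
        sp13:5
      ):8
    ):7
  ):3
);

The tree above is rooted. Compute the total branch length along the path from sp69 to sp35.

The path runs sp69 → … → MRCA → … → sp35; the MRCA is the node subtending (((sp66,(sp73,sp35)),sp59),(sp69,sp33)).
Branch lengths along that path: 8 + 3 + 7 + 6 + 7 + 2 = 33.

33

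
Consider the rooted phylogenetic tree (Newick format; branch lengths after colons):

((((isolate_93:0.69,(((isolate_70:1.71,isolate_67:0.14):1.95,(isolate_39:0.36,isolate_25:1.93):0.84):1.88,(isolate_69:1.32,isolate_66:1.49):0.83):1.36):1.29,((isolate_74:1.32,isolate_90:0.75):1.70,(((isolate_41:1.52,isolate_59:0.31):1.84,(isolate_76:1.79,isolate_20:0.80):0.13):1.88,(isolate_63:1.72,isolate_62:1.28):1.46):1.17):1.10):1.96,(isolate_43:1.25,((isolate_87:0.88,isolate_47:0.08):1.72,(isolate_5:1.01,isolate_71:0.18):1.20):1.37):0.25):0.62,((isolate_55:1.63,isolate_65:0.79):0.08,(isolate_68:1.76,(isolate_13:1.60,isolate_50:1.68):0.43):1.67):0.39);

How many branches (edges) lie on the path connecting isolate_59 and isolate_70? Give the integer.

10

The MRCA of isolate_59 and isolate_70 is the node subtending ((isolate_93,(((isolate_70,isolate_67),(isolate_39,isolate_25)),(isolate_69,isolate_66))),((isolate_74,isolate_90),(((isolate_41,isolate_59),(isolate_76,isolate_20)),(isolate_63,isolate_62)))).
From isolate_59 up to that node: 5 branches. From isolate_70 up to the same node: 5 branches. Total: 5 + 5 = 10.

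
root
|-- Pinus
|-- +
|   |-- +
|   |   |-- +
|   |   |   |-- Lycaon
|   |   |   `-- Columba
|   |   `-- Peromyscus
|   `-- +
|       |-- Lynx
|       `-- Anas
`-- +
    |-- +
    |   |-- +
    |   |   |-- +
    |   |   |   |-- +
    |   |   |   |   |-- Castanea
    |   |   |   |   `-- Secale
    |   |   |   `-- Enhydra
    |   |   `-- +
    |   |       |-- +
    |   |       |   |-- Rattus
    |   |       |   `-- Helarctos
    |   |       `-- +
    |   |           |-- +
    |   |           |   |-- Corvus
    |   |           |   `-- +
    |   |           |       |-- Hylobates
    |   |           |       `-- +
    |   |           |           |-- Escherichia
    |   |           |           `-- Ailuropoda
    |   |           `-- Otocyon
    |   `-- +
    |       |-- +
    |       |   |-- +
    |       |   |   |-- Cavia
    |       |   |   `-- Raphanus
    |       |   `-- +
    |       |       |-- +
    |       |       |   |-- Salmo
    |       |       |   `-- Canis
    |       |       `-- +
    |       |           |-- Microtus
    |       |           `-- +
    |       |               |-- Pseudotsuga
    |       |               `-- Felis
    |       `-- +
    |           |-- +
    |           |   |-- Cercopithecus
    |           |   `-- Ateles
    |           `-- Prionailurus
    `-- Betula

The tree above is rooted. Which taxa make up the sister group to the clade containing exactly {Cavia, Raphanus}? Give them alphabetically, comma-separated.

Canis, Felis, Microtus, Pseudotsuga, Salmo

The clade containing exactly {Cavia, Raphanus} attaches to the tree at the node subtending ((Cavia,Raphanus),((Salmo,Canis),(Microtus,(Pseudotsuga,Felis)))).
The other lineage descending from that same node — the sister group — is ((Salmo,Canis),(Microtus,(Pseudotsuga,Felis))); its 5 tips in alphabetical order are the answer.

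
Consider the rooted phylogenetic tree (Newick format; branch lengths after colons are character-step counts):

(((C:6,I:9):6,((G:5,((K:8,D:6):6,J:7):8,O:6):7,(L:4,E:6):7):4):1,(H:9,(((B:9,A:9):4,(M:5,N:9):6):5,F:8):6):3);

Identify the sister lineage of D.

K

D attaches to the tree at the node subtending (K,D).
The other lineage descending from that same node — the sister group — is the single tip K.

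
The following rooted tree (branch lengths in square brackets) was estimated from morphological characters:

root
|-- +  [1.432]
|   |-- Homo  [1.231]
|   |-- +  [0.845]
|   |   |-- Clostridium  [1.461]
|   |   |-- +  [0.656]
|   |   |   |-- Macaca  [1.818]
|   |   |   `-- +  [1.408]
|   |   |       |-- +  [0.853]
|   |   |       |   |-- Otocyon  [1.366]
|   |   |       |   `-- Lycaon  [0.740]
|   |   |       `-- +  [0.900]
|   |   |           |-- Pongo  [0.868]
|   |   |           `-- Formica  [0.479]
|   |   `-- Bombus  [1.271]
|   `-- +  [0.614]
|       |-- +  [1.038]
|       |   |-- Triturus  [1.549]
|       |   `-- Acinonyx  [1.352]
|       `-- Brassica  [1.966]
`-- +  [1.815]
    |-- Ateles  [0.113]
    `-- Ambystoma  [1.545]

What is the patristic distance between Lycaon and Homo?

5.733

The path runs Lycaon → … → MRCA → … → Homo; the MRCA is the node subtending (Homo,(Clostridium,(Macaca,((Otocyon,Lycaon),(Pongo,Formica))),Bombus),((Triturus,Acinonyx),Brassica)).
Branch lengths along that path: 0.740 + 0.853 + 1.408 + 0.656 + 0.845 + 1.231 = 5.733.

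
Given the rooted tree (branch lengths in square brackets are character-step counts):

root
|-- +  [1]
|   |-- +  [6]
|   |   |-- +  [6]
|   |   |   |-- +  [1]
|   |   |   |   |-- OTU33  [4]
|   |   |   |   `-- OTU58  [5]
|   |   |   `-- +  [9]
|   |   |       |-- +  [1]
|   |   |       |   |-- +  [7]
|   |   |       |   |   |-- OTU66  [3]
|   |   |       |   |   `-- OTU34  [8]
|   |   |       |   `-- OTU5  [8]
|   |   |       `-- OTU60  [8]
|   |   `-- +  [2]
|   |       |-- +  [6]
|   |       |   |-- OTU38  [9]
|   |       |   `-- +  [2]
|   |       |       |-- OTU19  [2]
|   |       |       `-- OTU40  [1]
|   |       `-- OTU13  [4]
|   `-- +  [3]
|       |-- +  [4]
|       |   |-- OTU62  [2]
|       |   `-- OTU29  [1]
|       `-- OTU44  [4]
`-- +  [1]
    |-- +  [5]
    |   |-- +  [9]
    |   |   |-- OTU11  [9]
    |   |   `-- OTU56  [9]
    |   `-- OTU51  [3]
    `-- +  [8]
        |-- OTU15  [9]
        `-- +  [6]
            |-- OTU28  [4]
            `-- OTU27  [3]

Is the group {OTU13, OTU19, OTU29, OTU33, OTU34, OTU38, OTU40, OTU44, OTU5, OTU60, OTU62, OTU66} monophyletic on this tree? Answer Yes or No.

The MRCA of the listed taxa subtends ((((OTU33,OTU58),(((OTU66,OTU34),OTU5),OTU60)),((OTU38,(OTU19,OTU40)),OTU13)),((OTU62,OTU29),OTU44)).
That clade also contains OTU58, which is not in the proposed group, so the group is not monophyletic.

No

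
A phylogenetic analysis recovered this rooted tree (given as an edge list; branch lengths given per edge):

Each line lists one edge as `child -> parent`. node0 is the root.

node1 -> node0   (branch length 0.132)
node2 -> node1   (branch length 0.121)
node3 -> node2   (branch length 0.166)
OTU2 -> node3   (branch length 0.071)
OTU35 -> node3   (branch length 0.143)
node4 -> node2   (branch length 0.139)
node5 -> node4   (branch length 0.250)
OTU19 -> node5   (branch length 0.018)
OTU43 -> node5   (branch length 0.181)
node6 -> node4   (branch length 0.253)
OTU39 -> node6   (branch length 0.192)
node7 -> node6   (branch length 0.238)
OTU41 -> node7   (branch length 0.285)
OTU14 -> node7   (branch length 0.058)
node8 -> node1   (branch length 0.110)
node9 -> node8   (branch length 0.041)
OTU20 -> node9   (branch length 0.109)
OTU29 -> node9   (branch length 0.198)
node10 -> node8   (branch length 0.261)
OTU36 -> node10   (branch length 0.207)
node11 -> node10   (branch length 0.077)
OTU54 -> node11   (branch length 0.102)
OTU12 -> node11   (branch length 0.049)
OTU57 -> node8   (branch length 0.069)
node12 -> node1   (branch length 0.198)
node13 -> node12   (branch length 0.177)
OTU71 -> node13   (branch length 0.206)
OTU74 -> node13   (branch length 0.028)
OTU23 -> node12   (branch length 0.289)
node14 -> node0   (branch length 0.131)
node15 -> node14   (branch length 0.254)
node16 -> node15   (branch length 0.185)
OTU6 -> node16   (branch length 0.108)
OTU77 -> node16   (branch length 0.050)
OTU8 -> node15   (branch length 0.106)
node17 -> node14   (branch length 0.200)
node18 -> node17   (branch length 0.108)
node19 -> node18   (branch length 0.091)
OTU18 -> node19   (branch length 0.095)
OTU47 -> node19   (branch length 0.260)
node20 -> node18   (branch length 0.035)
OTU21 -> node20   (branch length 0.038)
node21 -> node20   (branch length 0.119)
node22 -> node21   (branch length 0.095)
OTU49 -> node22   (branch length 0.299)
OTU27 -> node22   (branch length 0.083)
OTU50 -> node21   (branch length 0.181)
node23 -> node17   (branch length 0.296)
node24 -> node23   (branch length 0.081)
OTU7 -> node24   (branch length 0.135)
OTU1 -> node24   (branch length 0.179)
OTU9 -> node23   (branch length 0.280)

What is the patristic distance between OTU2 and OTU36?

0.936

The path runs OTU2 → … → MRCA → … → OTU36; the MRCA is the node subtending (((OTU2,OTU35),((OTU19,OTU43),(OTU39,(OTU41,OTU14)))),((OTU20,OTU29),(OTU36,(OTU54,OTU12)),OTU57),((OTU71,OTU74),OTU23)).
Branch lengths along that path: 0.071 + 0.166 + 0.121 + 0.110 + 0.261 + 0.207 = 0.936.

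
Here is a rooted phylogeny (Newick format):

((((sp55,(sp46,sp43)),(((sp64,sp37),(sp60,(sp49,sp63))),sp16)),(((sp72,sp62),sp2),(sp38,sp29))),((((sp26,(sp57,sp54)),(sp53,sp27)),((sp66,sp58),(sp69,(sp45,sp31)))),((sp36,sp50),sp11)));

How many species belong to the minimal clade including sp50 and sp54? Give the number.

13

The MRCA of sp50 and sp54 is the node subtending ((((sp26,(sp57,sp54)),(sp53,sp27)),((sp66,sp58),(sp69,(sp45,sp31)))),((sp36,sp50),sp11)).
That clade contains 13 terminal taxa: sp11, sp26, sp27, sp31, sp36, sp45, sp50, sp53, sp54, sp57, sp58, sp66, sp69.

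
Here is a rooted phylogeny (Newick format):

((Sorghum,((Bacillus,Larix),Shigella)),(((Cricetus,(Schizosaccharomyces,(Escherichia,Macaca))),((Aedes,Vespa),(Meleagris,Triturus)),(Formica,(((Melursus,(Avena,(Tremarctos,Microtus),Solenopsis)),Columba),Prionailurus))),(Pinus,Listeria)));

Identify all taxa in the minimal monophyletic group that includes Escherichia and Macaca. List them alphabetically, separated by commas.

Escherichia, Macaca

Tracing Escherichia: it sits inside (Escherichia,Macaca).
Tracing Macaca: it sits inside (Escherichia,Macaca).
The smallest clade enclosing both is (Escherichia,Macaca); the answer is its 2 terminal taxa in alphabetical order.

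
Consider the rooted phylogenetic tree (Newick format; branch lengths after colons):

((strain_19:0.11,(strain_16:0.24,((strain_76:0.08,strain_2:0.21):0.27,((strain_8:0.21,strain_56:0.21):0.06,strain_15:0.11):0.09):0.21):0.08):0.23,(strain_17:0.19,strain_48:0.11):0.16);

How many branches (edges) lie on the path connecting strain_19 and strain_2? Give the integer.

5

The MRCA of strain_19 and strain_2 is the node subtending (strain_19,(strain_16,((strain_76,strain_2),((strain_8,strain_56),strain_15)))).
From strain_19 up to that node: 1 branch. From strain_2 up to the same node: 4 branches. Total: 1 + 4 = 5.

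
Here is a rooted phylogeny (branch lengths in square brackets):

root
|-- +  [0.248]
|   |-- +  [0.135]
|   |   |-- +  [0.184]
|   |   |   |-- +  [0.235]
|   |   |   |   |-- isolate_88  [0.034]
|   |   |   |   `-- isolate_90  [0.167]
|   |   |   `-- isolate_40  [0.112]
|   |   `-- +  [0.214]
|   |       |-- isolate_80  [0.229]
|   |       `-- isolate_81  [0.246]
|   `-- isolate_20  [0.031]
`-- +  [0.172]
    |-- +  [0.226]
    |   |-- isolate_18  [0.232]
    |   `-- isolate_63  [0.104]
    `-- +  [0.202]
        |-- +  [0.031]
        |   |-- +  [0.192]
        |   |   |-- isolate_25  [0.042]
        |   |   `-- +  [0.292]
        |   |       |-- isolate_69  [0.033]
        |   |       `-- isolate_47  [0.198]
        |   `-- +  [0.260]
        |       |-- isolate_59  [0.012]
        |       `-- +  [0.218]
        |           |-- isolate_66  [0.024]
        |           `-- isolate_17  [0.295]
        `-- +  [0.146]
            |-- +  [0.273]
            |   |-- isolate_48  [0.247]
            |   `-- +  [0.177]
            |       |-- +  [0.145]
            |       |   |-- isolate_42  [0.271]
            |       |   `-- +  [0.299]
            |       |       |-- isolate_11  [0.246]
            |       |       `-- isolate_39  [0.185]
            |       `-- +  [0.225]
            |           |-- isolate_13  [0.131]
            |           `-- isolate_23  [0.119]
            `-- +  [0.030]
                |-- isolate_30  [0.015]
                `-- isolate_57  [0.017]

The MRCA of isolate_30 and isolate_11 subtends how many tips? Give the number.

8

The MRCA of isolate_30 and isolate_11 is the node subtending ((isolate_48,((isolate_42,(isolate_11,isolate_39)),(isolate_13,isolate_23))),(isolate_30,isolate_57)).
That clade contains 8 terminal taxa: isolate_11, isolate_13, isolate_23, isolate_30, isolate_39, isolate_42, isolate_48, isolate_57.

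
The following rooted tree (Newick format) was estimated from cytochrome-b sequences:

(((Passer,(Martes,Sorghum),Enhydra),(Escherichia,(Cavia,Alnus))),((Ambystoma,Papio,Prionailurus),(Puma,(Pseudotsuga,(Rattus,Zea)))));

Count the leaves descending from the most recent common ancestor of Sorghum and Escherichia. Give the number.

7

The MRCA of Sorghum and Escherichia is the node subtending ((Passer,(Martes,Sorghum),Enhydra),(Escherichia,(Cavia,Alnus))).
That clade contains 7 terminal taxa: Alnus, Cavia, Enhydra, Escherichia, Martes, Passer, Sorghum.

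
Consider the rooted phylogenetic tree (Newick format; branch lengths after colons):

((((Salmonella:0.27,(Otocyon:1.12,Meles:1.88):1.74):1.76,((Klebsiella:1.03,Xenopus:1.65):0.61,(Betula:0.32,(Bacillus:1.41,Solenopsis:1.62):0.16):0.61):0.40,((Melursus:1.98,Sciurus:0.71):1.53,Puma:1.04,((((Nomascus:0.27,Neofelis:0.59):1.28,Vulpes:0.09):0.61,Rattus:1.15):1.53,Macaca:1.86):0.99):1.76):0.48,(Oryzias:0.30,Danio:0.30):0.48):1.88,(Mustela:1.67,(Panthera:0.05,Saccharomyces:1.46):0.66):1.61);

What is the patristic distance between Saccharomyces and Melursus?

The path runs Saccharomyces → … → MRCA → … → Melursus; the MRCA is the root of the tree.
Branch lengths along that path: 1.46 + 0.66 + 1.61 + 1.88 + 0.48 + 1.76 + 1.53 + 1.98 = 11.36.

11.36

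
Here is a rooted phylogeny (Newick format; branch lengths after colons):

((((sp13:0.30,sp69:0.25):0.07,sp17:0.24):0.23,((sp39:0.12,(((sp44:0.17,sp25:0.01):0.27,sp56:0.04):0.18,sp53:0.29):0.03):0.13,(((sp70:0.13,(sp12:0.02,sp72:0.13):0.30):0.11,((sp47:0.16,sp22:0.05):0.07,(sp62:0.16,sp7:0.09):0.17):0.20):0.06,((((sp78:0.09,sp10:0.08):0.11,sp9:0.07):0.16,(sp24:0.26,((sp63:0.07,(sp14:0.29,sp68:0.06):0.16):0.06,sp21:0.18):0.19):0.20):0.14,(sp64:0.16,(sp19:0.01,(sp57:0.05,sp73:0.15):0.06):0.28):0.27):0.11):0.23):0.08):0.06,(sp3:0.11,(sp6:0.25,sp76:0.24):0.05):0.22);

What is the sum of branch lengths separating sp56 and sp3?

The path runs sp56 → … → MRCA → … → sp3; the MRCA is the root of the tree.
Branch lengths along that path: 0.04 + 0.18 + 0.03 + 0.13 + 0.08 + 0.06 + 0.22 + 0.11 = 0.85.

0.85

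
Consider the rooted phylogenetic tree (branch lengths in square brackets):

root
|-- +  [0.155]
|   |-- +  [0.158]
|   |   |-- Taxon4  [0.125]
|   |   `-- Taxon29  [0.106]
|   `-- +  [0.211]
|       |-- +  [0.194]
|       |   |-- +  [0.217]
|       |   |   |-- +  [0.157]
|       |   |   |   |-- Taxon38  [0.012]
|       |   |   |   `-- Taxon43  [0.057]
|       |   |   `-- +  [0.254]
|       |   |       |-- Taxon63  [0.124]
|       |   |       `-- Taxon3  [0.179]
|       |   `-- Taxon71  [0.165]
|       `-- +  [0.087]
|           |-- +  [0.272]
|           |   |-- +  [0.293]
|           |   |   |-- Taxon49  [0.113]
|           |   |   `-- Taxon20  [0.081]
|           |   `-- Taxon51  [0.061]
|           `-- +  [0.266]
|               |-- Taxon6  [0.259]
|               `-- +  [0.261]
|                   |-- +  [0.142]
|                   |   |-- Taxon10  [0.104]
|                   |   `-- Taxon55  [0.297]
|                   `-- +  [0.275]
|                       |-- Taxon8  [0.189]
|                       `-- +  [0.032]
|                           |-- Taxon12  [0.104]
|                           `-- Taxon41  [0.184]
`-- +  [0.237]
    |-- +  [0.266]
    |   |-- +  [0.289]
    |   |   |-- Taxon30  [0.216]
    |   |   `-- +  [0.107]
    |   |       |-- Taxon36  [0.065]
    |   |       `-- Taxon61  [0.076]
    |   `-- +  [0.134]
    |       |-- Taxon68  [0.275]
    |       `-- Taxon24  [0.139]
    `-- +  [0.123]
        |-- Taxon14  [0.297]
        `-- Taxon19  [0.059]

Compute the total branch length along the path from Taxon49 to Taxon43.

The path runs Taxon49 → … → MRCA → … → Taxon43; the MRCA is the node subtending ((((Taxon38,Taxon43),(Taxon63,Taxon3)),Taxon71),(((Taxon49,Taxon20),Taxon51),(Taxon6,((Taxon10,Taxon55),(Taxon8,(Taxon12,Taxon41)))))).
Branch lengths along that path: 0.113 + 0.293 + 0.272 + 0.087 + 0.194 + 0.217 + 0.157 + 0.057 = 1.390.

1.390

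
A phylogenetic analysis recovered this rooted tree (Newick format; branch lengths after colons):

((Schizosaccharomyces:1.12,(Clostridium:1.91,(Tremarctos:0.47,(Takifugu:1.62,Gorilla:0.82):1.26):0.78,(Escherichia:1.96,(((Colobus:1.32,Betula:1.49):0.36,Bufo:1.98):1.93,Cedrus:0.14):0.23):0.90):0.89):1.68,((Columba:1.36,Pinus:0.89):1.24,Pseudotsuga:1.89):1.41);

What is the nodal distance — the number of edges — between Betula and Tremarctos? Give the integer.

7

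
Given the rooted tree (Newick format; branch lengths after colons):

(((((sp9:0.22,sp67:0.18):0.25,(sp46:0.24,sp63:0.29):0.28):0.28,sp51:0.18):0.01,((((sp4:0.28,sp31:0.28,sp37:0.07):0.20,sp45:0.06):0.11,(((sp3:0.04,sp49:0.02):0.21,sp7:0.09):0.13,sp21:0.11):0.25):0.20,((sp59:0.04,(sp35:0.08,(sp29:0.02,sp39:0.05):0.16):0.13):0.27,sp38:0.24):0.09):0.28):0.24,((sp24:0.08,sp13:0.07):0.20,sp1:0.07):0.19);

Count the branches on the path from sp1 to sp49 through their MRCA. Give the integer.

The MRCA of sp1 and sp49 is the root of the tree.
From sp1 up to that node: 2 branches. From sp49 up to the same node: 7 branches. Total: 2 + 7 = 9.

9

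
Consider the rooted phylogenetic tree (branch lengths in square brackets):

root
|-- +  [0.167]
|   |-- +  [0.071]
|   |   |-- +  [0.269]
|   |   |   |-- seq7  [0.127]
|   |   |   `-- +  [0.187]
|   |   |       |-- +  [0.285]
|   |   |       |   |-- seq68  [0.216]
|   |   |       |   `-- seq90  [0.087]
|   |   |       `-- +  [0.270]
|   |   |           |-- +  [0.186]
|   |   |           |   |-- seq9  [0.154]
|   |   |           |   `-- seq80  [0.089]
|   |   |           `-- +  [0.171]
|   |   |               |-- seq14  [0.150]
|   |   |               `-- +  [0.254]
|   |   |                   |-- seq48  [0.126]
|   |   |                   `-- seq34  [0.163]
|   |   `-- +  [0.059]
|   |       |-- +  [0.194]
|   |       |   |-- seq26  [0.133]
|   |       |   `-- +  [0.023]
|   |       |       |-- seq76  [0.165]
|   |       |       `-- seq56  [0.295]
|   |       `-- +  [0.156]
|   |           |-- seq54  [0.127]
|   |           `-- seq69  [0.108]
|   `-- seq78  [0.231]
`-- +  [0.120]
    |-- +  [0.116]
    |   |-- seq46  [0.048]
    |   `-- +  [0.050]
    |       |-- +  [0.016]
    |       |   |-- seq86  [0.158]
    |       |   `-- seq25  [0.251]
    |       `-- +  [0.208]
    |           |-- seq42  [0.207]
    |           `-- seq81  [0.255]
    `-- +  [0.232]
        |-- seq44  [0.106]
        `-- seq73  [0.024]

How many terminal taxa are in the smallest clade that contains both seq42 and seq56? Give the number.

21

The MRCA of seq42 and seq56 is the root, so the clade is the entire tree.
That clade contains 21 terminal taxa: seq14, seq25, seq26, seq34, seq42, seq44, seq46, seq48, seq54, seq56, seq68, seq69, seq7, seq73, seq76, seq78, seq80, seq81, seq86, seq9, seq90.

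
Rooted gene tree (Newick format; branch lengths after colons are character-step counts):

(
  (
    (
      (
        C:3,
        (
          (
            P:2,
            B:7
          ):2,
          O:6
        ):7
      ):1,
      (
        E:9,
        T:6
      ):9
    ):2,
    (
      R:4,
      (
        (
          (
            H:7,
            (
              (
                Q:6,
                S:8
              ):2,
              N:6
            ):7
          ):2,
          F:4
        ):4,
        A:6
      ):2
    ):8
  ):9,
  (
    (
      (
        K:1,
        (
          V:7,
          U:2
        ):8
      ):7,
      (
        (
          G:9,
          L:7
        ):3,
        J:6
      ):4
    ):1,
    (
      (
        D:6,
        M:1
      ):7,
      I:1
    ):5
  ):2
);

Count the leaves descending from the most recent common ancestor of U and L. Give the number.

The MRCA of U and L is the node subtending ((K,(V,U)),((G,L),J)).
That clade contains 6 terminal taxa: G, J, K, L, U, V.

6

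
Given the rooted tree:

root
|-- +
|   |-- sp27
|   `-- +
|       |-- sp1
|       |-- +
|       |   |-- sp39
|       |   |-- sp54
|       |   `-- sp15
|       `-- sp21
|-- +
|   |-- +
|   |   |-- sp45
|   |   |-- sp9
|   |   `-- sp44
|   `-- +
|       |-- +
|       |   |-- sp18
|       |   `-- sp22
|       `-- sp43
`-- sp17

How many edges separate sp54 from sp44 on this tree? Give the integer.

7

The MRCA of sp54 and sp44 is the root of the tree.
From sp54 up to that node: 4 branches. From sp44 up to the same node: 3 branches. Total: 4 + 3 = 7.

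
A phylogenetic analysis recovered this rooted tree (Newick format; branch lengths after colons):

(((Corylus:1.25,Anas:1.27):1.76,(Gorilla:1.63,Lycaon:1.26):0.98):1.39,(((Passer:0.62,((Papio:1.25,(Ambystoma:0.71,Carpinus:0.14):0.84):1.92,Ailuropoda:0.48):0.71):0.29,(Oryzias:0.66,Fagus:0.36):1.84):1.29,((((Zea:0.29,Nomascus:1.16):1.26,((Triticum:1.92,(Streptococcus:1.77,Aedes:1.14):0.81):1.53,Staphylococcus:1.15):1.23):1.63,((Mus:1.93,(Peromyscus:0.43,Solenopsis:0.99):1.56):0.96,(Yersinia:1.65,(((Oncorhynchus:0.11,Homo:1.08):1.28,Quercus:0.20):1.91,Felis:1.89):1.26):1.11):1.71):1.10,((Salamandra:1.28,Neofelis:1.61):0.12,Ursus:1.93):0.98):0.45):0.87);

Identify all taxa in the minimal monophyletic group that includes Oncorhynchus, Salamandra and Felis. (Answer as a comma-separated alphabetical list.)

Tracing Oncorhynchus: it sits inside (Oncorhynchus,Homo).
Tracing Salamandra: it sits inside (Salamandra,Neofelis).
Tracing Felis: it sits inside (((Oncorhynchus,Homo),Quercus),Felis).
The smallest clade enclosing all 3 is ((((Zea,Nomascus),((Triticum,(Streptococcus,Aedes)),Staphylococcus)),((Mus,(Peromyscus,Solenopsis)),(Yersinia,(((Oncorhynchus,Homo),Quercus),Felis)))),((Salamandra,Neofelis),Ursus)); the answer is its 17 terminal taxa in alphabetical order.

Aedes, Felis, Homo, Mus, Neofelis, Nomascus, Oncorhynchus, Peromyscus, Quercus, Salamandra, Solenopsis, Staphylococcus, Streptococcus, Triticum, Ursus, Yersinia, Zea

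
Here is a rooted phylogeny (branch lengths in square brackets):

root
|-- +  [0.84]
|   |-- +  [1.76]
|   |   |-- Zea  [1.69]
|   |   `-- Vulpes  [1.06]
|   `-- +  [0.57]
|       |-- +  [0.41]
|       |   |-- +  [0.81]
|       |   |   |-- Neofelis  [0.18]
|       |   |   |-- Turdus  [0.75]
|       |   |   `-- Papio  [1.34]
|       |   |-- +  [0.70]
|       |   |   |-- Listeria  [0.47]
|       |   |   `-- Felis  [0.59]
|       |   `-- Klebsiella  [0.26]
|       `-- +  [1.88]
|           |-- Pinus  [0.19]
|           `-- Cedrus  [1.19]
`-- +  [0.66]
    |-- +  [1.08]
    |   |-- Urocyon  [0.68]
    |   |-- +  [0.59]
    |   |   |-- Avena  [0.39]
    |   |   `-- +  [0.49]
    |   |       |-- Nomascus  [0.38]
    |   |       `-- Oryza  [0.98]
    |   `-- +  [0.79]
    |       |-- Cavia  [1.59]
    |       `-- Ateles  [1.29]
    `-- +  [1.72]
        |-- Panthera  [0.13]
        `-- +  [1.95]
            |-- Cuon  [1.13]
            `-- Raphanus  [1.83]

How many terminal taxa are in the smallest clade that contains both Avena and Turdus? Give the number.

The MRCA of Avena and Turdus is the root, so the clade is the entire tree.
That clade contains 19 terminal taxa: Ateles, Avena, Cavia, Cedrus, Cuon, Felis, Klebsiella, Listeria, Neofelis, Nomascus, Oryza, Panthera, Papio, Pinus, Raphanus, Turdus, Urocyon, Vulpes, Zea.

19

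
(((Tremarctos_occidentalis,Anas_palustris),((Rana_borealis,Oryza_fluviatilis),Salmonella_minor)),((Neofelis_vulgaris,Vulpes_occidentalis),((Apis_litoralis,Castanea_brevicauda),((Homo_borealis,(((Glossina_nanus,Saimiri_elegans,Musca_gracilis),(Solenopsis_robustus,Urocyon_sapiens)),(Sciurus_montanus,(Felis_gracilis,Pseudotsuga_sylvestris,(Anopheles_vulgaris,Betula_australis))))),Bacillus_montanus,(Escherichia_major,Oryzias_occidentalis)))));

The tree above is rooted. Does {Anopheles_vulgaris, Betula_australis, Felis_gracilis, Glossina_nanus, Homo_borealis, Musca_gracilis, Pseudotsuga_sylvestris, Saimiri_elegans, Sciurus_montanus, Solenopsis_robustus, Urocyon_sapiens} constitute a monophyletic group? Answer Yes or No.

The most recent common ancestor of these taxa subtends (Homo_borealis,(((Glossina_nanus,Saimiri_elegans,Musca_gracilis),(Solenopsis_robustus,Urocyon_sapiens)),(Sciurus_montanus,(Felis_gracilis,Pseudotsuga_sylvestris,(Anopheles_vulgaris,Betula_australis))))).
That clade has exactly 11 tips — every listed taxon and nothing else — so the group is monophyletic.

Yes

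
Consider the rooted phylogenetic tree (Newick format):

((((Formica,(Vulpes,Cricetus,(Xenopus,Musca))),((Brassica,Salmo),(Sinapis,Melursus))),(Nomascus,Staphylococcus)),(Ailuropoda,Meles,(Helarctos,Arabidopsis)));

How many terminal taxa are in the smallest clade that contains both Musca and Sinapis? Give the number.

9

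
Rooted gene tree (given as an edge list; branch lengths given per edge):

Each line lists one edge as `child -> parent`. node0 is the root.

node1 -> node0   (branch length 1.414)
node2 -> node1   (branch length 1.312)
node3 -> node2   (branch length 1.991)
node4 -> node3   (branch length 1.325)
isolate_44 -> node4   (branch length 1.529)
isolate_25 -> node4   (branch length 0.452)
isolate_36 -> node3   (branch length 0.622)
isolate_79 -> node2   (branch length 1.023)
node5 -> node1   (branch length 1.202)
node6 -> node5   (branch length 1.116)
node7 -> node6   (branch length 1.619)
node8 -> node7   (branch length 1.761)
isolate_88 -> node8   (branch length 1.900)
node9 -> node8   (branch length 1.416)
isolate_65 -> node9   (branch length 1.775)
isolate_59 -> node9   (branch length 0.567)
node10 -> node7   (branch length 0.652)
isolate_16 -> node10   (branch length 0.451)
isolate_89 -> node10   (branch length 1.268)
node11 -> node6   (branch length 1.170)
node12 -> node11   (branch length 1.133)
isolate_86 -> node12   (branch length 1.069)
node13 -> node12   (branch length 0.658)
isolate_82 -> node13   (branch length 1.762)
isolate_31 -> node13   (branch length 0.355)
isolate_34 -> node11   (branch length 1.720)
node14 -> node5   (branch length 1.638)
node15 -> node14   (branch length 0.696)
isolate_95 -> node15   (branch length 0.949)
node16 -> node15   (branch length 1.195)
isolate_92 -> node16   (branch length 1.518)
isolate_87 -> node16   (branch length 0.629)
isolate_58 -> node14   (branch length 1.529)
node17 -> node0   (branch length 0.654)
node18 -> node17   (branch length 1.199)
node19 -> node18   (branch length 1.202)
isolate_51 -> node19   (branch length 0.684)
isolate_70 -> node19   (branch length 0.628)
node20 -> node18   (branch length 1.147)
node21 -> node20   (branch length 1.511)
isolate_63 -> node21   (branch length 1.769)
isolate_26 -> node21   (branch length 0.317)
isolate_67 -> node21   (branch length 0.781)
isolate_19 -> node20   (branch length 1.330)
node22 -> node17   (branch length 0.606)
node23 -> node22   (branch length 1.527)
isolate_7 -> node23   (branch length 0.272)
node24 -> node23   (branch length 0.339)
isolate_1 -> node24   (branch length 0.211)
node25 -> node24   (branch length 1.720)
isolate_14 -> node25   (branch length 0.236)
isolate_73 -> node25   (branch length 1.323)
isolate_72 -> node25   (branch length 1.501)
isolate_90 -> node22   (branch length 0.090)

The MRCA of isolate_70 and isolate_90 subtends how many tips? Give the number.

12

The MRCA of isolate_70 and isolate_90 is the node subtending (((isolate_51,isolate_70),((isolate_63,isolate_26,isolate_67),isolate_19)),((isolate_7,(isolate_1,(isolate_14,isolate_73,isolate_72))),isolate_90)).
That clade contains 12 terminal taxa: isolate_1, isolate_14, isolate_19, isolate_26, isolate_51, isolate_63, isolate_67, isolate_7, isolate_70, isolate_72, isolate_73, isolate_90.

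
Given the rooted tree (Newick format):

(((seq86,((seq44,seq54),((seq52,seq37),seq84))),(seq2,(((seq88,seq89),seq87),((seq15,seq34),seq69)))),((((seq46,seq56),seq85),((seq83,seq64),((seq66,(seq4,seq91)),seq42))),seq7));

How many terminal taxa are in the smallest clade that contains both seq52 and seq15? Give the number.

13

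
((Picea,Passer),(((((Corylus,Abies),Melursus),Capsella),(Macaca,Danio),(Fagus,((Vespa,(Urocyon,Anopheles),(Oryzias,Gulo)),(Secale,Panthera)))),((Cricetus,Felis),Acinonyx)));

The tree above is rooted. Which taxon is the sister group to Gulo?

Gulo attaches to the tree at the node subtending (Oryzias,Gulo).
The other lineage descending from that same node — the sister group — is the single tip Oryzias.

Oryzias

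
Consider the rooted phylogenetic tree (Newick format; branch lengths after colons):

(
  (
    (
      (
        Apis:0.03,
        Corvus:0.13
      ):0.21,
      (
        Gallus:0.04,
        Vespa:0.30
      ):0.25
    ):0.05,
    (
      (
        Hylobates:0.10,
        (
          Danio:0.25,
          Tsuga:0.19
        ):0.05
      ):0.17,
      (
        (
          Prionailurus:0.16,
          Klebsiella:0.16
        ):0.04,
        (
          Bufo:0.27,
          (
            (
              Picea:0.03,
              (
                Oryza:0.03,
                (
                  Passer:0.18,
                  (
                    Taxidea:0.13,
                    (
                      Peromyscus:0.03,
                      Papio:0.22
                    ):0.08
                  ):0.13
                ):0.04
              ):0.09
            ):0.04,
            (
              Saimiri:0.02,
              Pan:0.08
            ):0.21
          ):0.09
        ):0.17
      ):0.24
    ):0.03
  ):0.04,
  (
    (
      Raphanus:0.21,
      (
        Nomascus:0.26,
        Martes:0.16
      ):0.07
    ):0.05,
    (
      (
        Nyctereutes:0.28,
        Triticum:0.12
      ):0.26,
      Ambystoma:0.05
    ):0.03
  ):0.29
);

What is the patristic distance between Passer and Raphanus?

1.47

The path runs Passer → … → MRCA → … → Raphanus; the MRCA is the root of the tree.
Branch lengths along that path: 0.18 + 0.04 + 0.09 + 0.04 + 0.09 + 0.17 + 0.24 + 0.03 + 0.04 + 0.29 + 0.05 + 0.21 = 1.47.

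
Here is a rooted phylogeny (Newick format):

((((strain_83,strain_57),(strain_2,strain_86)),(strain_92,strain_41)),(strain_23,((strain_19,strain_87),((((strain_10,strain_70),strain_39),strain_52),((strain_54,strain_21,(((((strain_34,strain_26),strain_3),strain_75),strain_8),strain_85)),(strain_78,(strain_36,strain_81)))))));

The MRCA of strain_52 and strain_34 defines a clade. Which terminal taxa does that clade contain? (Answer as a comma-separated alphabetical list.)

strain_10, strain_21, strain_26, strain_3, strain_34, strain_36, strain_39, strain_52, strain_54, strain_70, strain_75, strain_78, strain_8, strain_81, strain_85

Tracing strain_52: it sits inside (((strain_10,strain_70),strain_39),strain_52).
Tracing strain_34: it sits inside (strain_34,strain_26).
The smallest clade enclosing both is ((((strain_10,strain_70),strain_39),strain_52),((strain_54,strain_21,(((((strain_34,strain_26),strain_3),strain_75),strain_8),strain_85)),(strain_78,(strain_36,strain_81)))); the answer is its 15 terminal taxa in alphabetical order.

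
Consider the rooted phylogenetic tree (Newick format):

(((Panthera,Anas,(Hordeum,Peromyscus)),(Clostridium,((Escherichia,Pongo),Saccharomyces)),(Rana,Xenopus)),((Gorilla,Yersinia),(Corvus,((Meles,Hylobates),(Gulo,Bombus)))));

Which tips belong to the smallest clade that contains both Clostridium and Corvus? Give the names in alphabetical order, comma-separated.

Tracing Clostridium: it sits inside (Clostridium,((Escherichia,Pongo),Saccharomyces)).
Tracing Corvus: it sits inside (Corvus,((Meles,Hylobates),(Gulo,Bombus))).
The smallest clade enclosing both is the whole tree (their MRCA is the root), so the answer is all 17 tips in alphabetical order.

Anas, Bombus, Clostridium, Corvus, Escherichia, Gorilla, Gulo, Hordeum, Hylobates, Meles, Panthera, Peromyscus, Pongo, Rana, Saccharomyces, Xenopus, Yersinia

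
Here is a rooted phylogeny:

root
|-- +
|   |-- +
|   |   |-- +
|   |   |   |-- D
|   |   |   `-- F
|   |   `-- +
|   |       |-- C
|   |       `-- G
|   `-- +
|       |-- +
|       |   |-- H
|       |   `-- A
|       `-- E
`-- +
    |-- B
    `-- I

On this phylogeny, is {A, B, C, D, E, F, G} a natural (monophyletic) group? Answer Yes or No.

The MRCA of the listed taxa is the root, so the smallest clade containing them is the whole tree.
That clade also contains H, I, which are not in the proposed group, so the group is not monophyletic.

No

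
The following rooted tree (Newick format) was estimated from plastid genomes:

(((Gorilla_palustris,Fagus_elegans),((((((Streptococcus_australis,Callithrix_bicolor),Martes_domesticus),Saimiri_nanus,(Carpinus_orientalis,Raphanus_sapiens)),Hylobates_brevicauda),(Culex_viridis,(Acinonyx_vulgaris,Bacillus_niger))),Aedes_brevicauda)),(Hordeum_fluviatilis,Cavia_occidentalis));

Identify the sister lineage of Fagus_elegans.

Fagus_elegans attaches to the tree at the node subtending (Gorilla_palustris,Fagus_elegans).
The other lineage descending from that same node — the sister group — is the single tip Gorilla_palustris.

Gorilla_palustris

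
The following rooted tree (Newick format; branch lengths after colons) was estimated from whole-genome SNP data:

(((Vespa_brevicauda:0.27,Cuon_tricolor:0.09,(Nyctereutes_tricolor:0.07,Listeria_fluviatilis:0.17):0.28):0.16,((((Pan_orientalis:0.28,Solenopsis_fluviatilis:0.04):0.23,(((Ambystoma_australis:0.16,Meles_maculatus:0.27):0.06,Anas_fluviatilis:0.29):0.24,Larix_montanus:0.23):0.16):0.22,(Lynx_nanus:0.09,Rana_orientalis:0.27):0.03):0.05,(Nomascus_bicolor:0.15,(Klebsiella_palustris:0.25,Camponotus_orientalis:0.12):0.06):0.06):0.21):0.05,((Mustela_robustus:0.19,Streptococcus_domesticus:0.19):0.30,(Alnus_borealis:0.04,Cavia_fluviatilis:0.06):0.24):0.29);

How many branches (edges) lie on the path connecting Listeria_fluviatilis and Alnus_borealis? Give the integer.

The MRCA of Listeria_fluviatilis and Alnus_borealis is the root of the tree.
From Listeria_fluviatilis up to that node: 4 branches. From Alnus_borealis up to the same node: 3 branches. Total: 4 + 3 = 7.

7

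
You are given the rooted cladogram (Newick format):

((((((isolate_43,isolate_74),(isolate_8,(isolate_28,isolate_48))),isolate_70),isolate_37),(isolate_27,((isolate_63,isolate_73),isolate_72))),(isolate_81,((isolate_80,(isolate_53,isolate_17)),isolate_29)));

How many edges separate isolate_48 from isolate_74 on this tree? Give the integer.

The MRCA of isolate_48 and isolate_74 is the node subtending ((isolate_43,isolate_74),(isolate_8,(isolate_28,isolate_48))).
From isolate_48 up to that node: 3 branches. From isolate_74 up to the same node: 2 branches. Total: 3 + 2 = 5.

5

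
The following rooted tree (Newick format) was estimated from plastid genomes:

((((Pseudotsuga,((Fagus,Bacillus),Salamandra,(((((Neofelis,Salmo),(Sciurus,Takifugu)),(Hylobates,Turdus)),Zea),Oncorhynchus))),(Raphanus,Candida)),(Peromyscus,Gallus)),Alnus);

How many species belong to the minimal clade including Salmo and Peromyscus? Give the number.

16

The MRCA of Salmo and Peromyscus is the node subtending (((Pseudotsuga,((Fagus,Bacillus),Salamandra,(((((Neofelis,Salmo),(Sciurus,Takifugu)),(Hylobates,Turdus)),Zea),Oncorhynchus))),(Raphanus,Candida)),(Peromyscus,Gallus)).
That clade contains 16 terminal taxa: Bacillus, Candida, Fagus, Gallus, Hylobates, Neofelis, Oncorhynchus, Peromyscus, Pseudotsuga, Raphanus, Salamandra, Salmo, Sciurus, Takifugu, Turdus, Zea.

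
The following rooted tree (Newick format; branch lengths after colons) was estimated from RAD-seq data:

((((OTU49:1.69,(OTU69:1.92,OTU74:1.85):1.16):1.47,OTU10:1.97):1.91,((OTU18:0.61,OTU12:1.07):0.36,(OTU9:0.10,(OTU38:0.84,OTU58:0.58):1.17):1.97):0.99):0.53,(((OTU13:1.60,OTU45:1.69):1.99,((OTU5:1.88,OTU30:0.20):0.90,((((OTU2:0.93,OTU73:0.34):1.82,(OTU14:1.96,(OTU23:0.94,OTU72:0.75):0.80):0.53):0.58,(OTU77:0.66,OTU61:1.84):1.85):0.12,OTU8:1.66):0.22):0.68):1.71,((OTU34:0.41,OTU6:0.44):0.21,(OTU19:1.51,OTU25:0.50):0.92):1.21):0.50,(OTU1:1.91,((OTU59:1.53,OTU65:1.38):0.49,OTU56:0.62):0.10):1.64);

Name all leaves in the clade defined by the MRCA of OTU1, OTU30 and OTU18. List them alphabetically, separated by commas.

OTU1, OTU10, OTU12, OTU13, OTU14, OTU18, OTU19, OTU2, OTU23, OTU25, OTU30, OTU34, OTU38, OTU45, OTU49, OTU5, OTU56, OTU58, OTU59, OTU6, OTU61, OTU65, OTU69, OTU72, OTU73, OTU74, OTU77, OTU8, OTU9

Tracing OTU1: it sits inside (OTU1,((OTU59,OTU65),OTU56)).
Tracing OTU30: it sits inside (OTU5,OTU30).
Tracing OTU18: it sits inside (OTU18,OTU12).
The smallest clade enclosing all 3 is the whole tree (their MRCA is the root), so the answer is all 29 tips in alphabetical order.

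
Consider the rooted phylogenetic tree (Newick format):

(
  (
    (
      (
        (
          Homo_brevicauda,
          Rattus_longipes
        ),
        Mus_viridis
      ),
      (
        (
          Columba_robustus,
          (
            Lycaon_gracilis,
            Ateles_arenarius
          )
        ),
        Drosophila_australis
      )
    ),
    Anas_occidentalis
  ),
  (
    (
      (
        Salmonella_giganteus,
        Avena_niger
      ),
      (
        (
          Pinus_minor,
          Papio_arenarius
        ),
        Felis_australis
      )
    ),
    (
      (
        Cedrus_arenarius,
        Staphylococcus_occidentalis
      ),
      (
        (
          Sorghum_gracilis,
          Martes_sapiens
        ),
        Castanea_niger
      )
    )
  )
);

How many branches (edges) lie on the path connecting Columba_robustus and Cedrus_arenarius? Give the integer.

9

The MRCA of Columba_robustus and Cedrus_arenarius is the root of the tree.
From Columba_robustus up to that node: 5 branches. From Cedrus_arenarius up to the same node: 4 branches. Total: 5 + 4 = 9.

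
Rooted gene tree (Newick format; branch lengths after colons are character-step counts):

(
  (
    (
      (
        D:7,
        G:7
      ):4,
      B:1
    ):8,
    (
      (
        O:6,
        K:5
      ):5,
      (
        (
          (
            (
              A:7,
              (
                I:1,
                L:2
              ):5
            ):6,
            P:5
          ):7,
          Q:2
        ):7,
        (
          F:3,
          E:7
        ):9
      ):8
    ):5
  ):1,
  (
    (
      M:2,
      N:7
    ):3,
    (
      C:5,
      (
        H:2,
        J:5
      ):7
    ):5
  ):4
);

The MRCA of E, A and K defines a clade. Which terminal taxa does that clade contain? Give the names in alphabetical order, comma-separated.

Tracing E: it sits inside (F,E).
Tracing A: it sits inside (A,(I,L)).
Tracing K: it sits inside (O,K).
The smallest clade enclosing all 3 is ((O,K),((((A,(I,L)),P),Q),(F,E))); the answer is its 9 terminal taxa in alphabetical order.

A, E, F, I, K, L, O, P, Q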